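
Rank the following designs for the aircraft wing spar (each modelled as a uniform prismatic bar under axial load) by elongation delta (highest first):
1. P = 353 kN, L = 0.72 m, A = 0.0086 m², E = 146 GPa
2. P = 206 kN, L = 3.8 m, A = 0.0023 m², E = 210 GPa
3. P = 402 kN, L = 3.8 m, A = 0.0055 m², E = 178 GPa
Model: a uniform prismatic bar under axial load, so delta = (P·L) / (A·E) (SI units).
  Case 1: delta = (353000 × 0.72) / (0.0086 × (1.46 × 10¹¹)) = 0.0002024 m = 0.2024 mm
  Case 2: delta = (206000 × 3.8) / (0.0023 × (2.1 × 10¹¹)) = 0.001621 m = 1.621 mm
  Case 3: delta = (402000 × 3.8) / (0.0055 × (1.78 × 10¹¹)) = 0.00156 m = 1.56 mm
Ordering: 1.621 mm (case 2) > 1.56 mm (case 3) > 0.2024 mm (case 1)
Final answer: 2, 3, 1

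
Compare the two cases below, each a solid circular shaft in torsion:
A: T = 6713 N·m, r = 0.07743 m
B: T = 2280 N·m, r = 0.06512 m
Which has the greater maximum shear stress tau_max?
Model: a solid circular shaft in torsion, so tau_max = (2·T) / (π·r^3) (SI units).
  A: tau_max = (2 × 6713) / (π × 0.07743^3) = 9.206 × 10⁶ Pa = 9.206 MPa
  B: tau_max = (2 × 2280) / (π × 0.06512^3) = 5.256 × 10⁶ Pa = 5.256 MPa
9.206 MPa > 5.256 MPa, so A is larger.
Final answer: A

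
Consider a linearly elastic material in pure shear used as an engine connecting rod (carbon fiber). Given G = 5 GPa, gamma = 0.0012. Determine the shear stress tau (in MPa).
Model: a linearly elastic material in pure shear, so tau = G·gamma.
Convert to SI units:
  G = 5 GPa = 5 × 10⁹ Pa
Substitute:
  tau = (5 × 10⁹) × 0.0012
  tau = 6 × 10⁶ Pa
Convert: tau = 6 × 10⁶ Pa = 6 MPa
Final answer: tau = 6 MPa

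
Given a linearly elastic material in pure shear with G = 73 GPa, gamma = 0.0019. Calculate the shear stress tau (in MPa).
Model: a linearly elastic material in pure shear, so tau = G·gamma.
Convert to SI units:
  G = 73 GPa = 7.3 × 10¹⁰ Pa
Substitute:
  tau = (7.3 × 10¹⁰) × 0.0019
  tau = 1.387 × 10⁸ Pa
Convert: tau = 1.387 × 10⁸ Pa = 138.7 MPa
Final answer: tau = 138.7 MPa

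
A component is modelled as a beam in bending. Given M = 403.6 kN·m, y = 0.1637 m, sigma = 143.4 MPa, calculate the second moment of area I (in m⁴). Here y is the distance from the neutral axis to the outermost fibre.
Model: a beam in bending, so sigma = (M·y) / I.
Solve for I: I = (M·y) / sigma.
Convert to SI units:
  M = 403.6 kN·m = 403600 N·m
  sigma = 143.4 MPa = 1.434 × 10⁸ Pa
Substitute:
  I = (403600 × 0.1637) / (1.434 × 10⁸)
  I = 0.0004607 m⁴
Final answer: I = 0.0004607 m⁴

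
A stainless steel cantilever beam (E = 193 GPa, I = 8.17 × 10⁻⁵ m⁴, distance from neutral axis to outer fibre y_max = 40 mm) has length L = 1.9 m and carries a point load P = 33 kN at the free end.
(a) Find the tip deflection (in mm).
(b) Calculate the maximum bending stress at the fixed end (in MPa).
(a) Tip deflection of a cantilever with an end point load: δ = P·L^3 / (3·E·I). Convert P = 33 kN = 33000 N, E = 193 GPa = 1.93 × 10¹¹ Pa.
  δ = (33000 × 1.9^3) / (3 × (1.93 × 10¹¹) × (8.17 × 10⁻⁵)) = 0.004785 m = 4.785 mm
(b) Maximum bending moment at the fixed end: M = P·L = 33000 × 1.9 = 62700 N·m. Convert y_max = 40 mm = 0.04 m.
  σ = M·y_max / I = (62700 × 0.04) / (8.17 × 10⁻⁵) = 3.07 × 10⁷ Pa = 30.7 MPa
Final answer: (a) δ = 4.785 mm, (b) σ = 30.7 MPa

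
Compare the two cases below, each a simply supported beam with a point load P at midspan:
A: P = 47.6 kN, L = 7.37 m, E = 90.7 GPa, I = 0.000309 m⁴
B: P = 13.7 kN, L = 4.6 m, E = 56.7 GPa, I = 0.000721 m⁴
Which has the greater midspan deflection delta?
Model: a simply supported beam with a point load P at midspan, so delta = (P·L^3) / (48·E·I) (SI units).
  A: delta = (47600 × 7.37^3) / (48 × (9.07 × 10¹⁰) × 0.000309) = 0.01416 m = 14.16 mm
  B: delta = (13700 × 4.6^3) / (48 × (5.67 × 10¹⁰) × 0.000721) = 0.0006796 m = 0.6796 mm
14.16 mm > 0.6796 mm, so A is larger.
Final answer: A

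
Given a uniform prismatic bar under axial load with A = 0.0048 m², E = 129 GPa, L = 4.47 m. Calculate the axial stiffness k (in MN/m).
Model: a uniform prismatic bar under axial load, so k = (A·E) / L.
Convert to SI units:
  E = 129 GPa = 1.29 × 10¹¹ Pa
Substitute:
  k = (0.0048 × (1.29 × 10¹¹)) / 4.47
  k = 1.385 × 10⁸ N/m
Convert: k = 1.385 × 10⁸ N/m = 138.5 MN/m
Final answer: k = 138.5 MN/m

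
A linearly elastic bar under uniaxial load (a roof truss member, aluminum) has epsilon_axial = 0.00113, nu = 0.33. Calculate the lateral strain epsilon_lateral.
Model: a linearly elastic bar under uniaxial load, so epsilon_lateral = -nu·epsilon_axial.
Substitute:
  epsilon_lateral = -(0.33 × 0.00113)
  epsilon_lateral = -0.0003729
Final answer: epsilon_lateral = -0.0003729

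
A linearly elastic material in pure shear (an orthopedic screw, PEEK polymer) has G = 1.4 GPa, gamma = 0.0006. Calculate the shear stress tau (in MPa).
Model: a linearly elastic material in pure shear, so tau = G·gamma.
Convert to SI units:
  G = 1.4 GPa = 1.4 × 10⁹ Pa
Substitute:
  tau = (1.4 × 10⁹) × 0.0006
  tau = 840000 Pa
Convert: tau = 840000 Pa = 0.84 MPa
Final answer: tau = 0.84 MPa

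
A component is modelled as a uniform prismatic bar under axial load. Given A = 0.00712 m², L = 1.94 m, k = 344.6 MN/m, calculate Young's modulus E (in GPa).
Model: a uniform prismatic bar under axial load, so k = (A·E) / L.
Solve for E: E = (k·L) / A.
Convert to SI units:
  k = 344.6 MN/m = 3.446 × 10⁸ N/m
Substitute:
  E = ((3.446 × 10⁸) × 1.94) / 0.00712
  E = 9.389 × 10¹⁰ Pa
Convert: E = 9.389 × 10¹⁰ Pa = 93.89 GPa
Final answer: E = 93.89 GPa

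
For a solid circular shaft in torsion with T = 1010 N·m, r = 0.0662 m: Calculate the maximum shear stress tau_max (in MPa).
Model: a solid circular shaft in torsion, so tau_max = (2·T) / (π·r^3).
Substitute:
  tau_max = (2 × 1010) / (π × 0.0662^3)
  tau_max = 2.216 × 10⁶ Pa
Convert: tau_max = 2.216 × 10⁶ Pa = 2.216 MPa
Final answer: tau_max = 2.216 MPa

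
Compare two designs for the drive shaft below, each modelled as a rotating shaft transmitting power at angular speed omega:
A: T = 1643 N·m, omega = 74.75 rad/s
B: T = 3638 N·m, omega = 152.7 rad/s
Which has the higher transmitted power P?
Model: a rotating shaft transmitting power at angular speed omega, so P = T·omega (SI units).
  A: P = 1643 × 74.75 = 122800 W = 122.8 kW
  B: P = 3638 × 152.7 = 555500 W = 555.5 kW
555.5 kW > 122.8 kW, so B is larger.
Final answer: B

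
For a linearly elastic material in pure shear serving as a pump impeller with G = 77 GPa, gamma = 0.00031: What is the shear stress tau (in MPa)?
Model: a linearly elastic material in pure shear, so tau = G·gamma.
Convert to SI units:
  G = 77 GPa = 7.7 × 10¹⁰ Pa
Substitute:
  tau = (7.7 × 10¹⁰) × 0.00031
  tau = 2.387 × 10⁷ Pa
Convert: tau = 2.387 × 10⁷ Pa = 23.87 MPa
Final answer: tau = 23.87 MPa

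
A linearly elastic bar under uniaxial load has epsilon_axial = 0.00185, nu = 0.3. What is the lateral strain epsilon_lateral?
Model: a linearly elastic bar under uniaxial load, so epsilon_lateral = -nu·epsilon_axial.
Substitute:
  epsilon_lateral = -(0.3 × 0.00185)
  epsilon_lateral = -0.000555
Final answer: epsilon_lateral = -0.000555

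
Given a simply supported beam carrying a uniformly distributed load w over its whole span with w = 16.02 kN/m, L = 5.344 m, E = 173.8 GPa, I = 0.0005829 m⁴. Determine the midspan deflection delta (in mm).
Model: a simply supported beam carrying a uniformly distributed load w over its whole span, so delta = (5·w·L^4) / (384·E·I).
Convert to SI units:
  w = 16.02 kN/m = 16020 N/m
  E = 173.8 GPa = 1.738 × 10¹¹ Pa
Substitute:
  delta = (5 × 16020 × 5.344^4) / (384 × (1.738 × 10¹¹) × 0.0005829)
  delta = 0.001679 m
Convert: delta = 0.001679 m = 1.679 mm
Final answer: delta = 1.679 mm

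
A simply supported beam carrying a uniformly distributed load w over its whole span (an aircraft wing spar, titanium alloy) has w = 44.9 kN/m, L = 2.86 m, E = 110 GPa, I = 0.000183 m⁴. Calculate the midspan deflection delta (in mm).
Model: a simply supported beam carrying a uniformly distributed load w over its whole span, so delta = (5·w·L^4) / (384·E·I).
Convert to SI units:
  w = 44.9 kN/m = 44900 N/m
  E = 110 GPa = 1.1 × 10¹¹ Pa
Substitute:
  delta = (5 × 44900 × 2.86^4) / (384 × (1.1 × 10¹¹) × 0.000183)
  delta = 0.001943 m
Convert: delta = 0.001943 m = 1.943 mm
Final answer: delta = 1.943 mm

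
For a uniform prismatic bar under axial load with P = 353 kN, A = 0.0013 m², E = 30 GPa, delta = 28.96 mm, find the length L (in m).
Model: a uniform prismatic bar under axial load, so delta = (P·L) / (A·E).
Solve for L: L = (delta·A·E) / P.
Convert to SI units:
  P = 353 kN = 353000 N
  E = 30 GPa = 3 × 10¹⁰ Pa
  delta = 28.96 mm = 0.02896 m
Substitute:
  L = (0.02896 × 0.0013 × (3 × 10¹⁰)) / 353000
  L = 3.2 m
Final answer: L = 3.2 m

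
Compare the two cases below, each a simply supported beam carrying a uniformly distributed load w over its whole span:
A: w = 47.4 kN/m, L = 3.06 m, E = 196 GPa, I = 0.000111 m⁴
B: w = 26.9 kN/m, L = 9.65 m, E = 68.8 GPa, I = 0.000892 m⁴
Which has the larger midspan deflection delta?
Model: a simply supported beam carrying a uniformly distributed load w over its whole span, so delta = (5·w·L^4) / (384·E·I) (SI units).
  A: delta = (5 × 47400 × 3.06^4) / (384 × (1.96 × 10¹¹) × 0.000111) = 0.002487 m = 2.487 mm
  B: delta = (5 × 26900 × 9.65^4) / (384 × (6.88 × 10¹⁰) × 0.000892) = 0.04949 m = 49.49 mm
49.49 mm > 2.487 mm, so B is larger.
Final answer: B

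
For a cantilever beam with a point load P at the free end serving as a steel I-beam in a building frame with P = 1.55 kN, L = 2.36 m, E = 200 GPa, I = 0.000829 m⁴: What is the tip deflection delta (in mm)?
Model: a cantilever beam with a point load P at the free end, so delta = (P·L^3) / (3·E·I).
Convert to SI units:
  P = 1.55 kN = 1550 N
  E = 200 GPa = 2 × 10¹¹ Pa
Substitute:
  delta = (1550 × 2.36^3) / (3 × (2 × 10¹¹) × 0.000829)
  delta = 4.096 × 10⁻⁵ m
Convert: delta = 4.096 × 10⁻⁵ m = 0.04096 mm
Final answer: delta = 0.04096 mm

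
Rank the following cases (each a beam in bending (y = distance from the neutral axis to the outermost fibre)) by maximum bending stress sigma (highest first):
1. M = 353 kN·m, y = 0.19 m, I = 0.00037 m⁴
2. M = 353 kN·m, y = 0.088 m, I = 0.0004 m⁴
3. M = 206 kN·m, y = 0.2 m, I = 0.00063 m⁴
Model: a beam in bending (y = distance from the neutral axis to the outermost fibre), so sigma = (M·y) / I (SI units).
  Case 1: sigma = (353000 × 0.19) / 0.00037 = 1.813 × 10⁸ Pa = 181.3 MPa
  Case 2: sigma = (353000 × 0.088) / 0.0004 = 7.766 × 10⁷ Pa = 77.66 MPa
  Case 3: sigma = (206000 × 0.2) / 0.00063 = 6.54 × 10⁷ Pa = 65.4 MPa
Ordering: 181.3 MPa (case 1) > 77.66 MPa (case 2) > 65.4 MPa (case 3)
Final answer: 1, 2, 3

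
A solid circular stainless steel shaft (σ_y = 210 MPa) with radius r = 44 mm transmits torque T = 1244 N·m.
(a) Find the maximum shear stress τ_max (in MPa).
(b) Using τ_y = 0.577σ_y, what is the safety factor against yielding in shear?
(a) For a solid circular shaft, τ_max = T·r/J with J = π·r^4/2, i.e. τ_max = 2·T / (π·r^3). Convert r = 44 mm = 0.044 m.
  τ_max = (2 × 1244) / (π × 0.044^3) = 9.297 × 10⁶ Pa = 9.297 MPa
(b) τ_y = 0.577 × 210 = 121.17 MPa
  SF = τ_y/τ_max = 121.17 / 9.297 = 13.03
Final answer: (a) τ_max = 9.297 MPa, (b) SF = 13.03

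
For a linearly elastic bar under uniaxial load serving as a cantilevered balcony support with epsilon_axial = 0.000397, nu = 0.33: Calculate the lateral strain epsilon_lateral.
Model: a linearly elastic bar under uniaxial load, so epsilon_lateral = -nu·epsilon_axial.
Substitute:
  epsilon_lateral = -(0.33 × 0.000397)
  epsilon_lateral = -0.000131
Final answer: epsilon_lateral = -0.000131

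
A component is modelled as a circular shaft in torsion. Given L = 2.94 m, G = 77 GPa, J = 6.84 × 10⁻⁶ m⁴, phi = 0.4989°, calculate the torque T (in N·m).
Model: a circular shaft in torsion, so phi = (T·L) / (G·J).
Solve for T: T = (phi·G·J) / L.
Convert to SI units:
  G = 77 GPa = 7.7 × 10¹⁰ Pa
  phi = 0.4989° = 0.008707 rad
Substitute:
  T = (0.008707 × (7.7 × 10¹⁰) × (6.84 × 10⁻⁶)) / 2.94
  T = 1560 N·m
Final answer: T = 1560 N·m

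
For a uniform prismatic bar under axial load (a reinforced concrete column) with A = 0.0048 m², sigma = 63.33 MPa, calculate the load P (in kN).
Model: a uniform prismatic bar under axial load, so sigma = P / A.
Solve for P: P = sigma·A.
Convert to SI units:
  sigma = 63.33 MPa = 6.333 × 10⁷ Pa
Substitute:
  P = (6.333 × 10⁷) × 0.0048
  P = 304000 N
Convert: P = 304000 N = 304 kN
Final answer: P = 304 kN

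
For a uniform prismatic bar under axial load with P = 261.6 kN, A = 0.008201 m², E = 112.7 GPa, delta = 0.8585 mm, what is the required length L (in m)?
Model: a uniform prismatic bar under axial load, so delta = (P·L) / (A·E).
Solve for L: L = (delta·A·E) / P.
Convert to SI units:
  P = 261.6 kN = 261600 N
  E = 112.7 GPa = 1.127 × 10¹¹ Pa
  delta = 0.8585 mm = 0.0008585 m
Substitute:
  L = (0.0008585 × 0.008201 × (1.127 × 10¹¹)) / 261600
  L = 3.033 m
Final answer: L = 3.033 m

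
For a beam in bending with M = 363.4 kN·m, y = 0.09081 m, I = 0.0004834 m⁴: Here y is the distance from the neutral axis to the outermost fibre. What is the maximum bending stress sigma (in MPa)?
Model: a beam in bending, so sigma = (M·y) / I.
Convert to SI units:
  M = 363.4 kN·m = 363400 N·m
Substitute:
  sigma = (363400 × 0.09081) / 0.0004834
  sigma = 6.827 × 10⁷ Pa
Convert: sigma = 6.827 × 10⁷ Pa = 68.27 MPa
Final answer: sigma = 68.27 MPa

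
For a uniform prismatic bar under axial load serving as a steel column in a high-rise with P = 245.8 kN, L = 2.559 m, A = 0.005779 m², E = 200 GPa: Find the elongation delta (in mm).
Model: a uniform prismatic bar under axial load, so delta = (P·L) / (A·E).
Convert to SI units:
  P = 245.8 kN = 245800 N
  E = 200 GPa = 2 × 10¹¹ Pa
Substitute:
  delta = (245800 × 2.559) / (0.005779 × (2 × 10¹¹))
  delta = 0.0005442 m
Convert: delta = 0.0005442 m = 0.5442 mm
Final answer: delta = 0.5442 mm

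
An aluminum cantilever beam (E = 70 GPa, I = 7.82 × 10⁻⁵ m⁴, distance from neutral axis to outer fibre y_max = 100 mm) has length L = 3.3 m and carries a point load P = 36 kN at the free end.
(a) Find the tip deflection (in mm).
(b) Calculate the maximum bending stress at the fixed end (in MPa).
(a) Tip deflection of a cantilever with an end point load: δ = P·L^3 / (3·E·I). Convert P = 36 kN = 36000 N, E = 70 GPa = 7 × 10¹⁰ Pa.
  δ = (36000 × 3.3^3) / (3 × (7 × 10¹⁰) × (7.82 × 10⁻⁵)) = 0.07878 m = 78.78 mm
(b) Maximum bending moment at the fixed end: M = P·L = 36000 × 3.3 = 118800 N·m. Convert y_max = 100 mm = 0.1 m.
  σ = M·y_max / I = (118800 × 0.1) / (7.82 × 10⁻⁵) = 1.519 × 10⁸ Pa = 151.9 MPa
Final answer: (a) δ = 78.78 mm, (b) σ = 151.9 MPa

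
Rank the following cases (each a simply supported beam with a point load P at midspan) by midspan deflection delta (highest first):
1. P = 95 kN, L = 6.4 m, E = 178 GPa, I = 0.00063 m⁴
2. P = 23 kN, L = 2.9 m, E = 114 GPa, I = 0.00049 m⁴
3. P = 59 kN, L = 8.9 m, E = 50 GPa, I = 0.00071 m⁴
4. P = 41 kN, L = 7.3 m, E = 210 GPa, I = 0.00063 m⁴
Model: a simply supported beam with a point load P at midspan, so delta = (P·L^3) / (48·E·I) (SI units).
  Case 1: delta = (95000 × 6.4^3) / (48 × (1.78 × 10¹¹) × 0.00063) = 0.004627 m = 4.627 mm
  Case 2: delta = (23000 × 2.9^3) / (48 × (1.14 × 10¹¹) × 0.00049) = 0.0002092 m = 0.2092 mm
  Case 3: delta = (59000 × 8.9^3) / (48 × (5 × 10¹⁰) × 0.00071) = 0.02441 m = 24.41 mm
  Case 4: delta = (41000 × 7.3^3) / (48 × (2.1 × 10¹¹) × 0.00063) = 0.002512 m = 2.512 mm
Ordering: 24.41 mm (case 3) > 4.627 mm (case 1) > 2.512 mm (case 4) > 0.2092 mm (case 2)
Final answer: 3, 1, 4, 2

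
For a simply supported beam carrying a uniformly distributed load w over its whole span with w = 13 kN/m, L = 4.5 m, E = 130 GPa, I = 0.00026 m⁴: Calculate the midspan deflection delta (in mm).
Model: a simply supported beam carrying a uniformly distributed load w over its whole span, so delta = (5·w·L^4) / (384·E·I).
Convert to SI units:
  w = 13 kN/m = 13000 N/m
  E = 130 GPa = 1.3 × 10¹¹ Pa
Substitute:
  delta = (5 × 13000 × 4.5^4) / (384 × (1.3 × 10¹¹) × 0.00026)
  delta = 0.002054 m
Convert: delta = 0.002054 m = 2.054 mm
Final answer: delta = 2.054 mm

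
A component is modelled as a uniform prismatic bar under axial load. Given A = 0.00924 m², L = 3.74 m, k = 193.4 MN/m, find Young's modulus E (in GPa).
Model: a uniform prismatic bar under axial load, so k = (A·E) / L.
Solve for E: E = (k·L) / A.
Convert to SI units:
  k = 193.4 MN/m = 1.934 × 10⁸ N/m
Substitute:
  E = ((1.934 × 10⁸) × 3.74) / 0.00924
  E = 7.828 × 10¹⁰ Pa
Convert: E = 7.828 × 10¹⁰ Pa = 78.28 GPa
Final answer: E = 78.28 GPa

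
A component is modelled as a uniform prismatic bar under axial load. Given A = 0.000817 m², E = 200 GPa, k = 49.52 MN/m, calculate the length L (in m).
Model: a uniform prismatic bar under axial load, so k = (A·E) / L.
Solve for L: L = (A·E) / k.
Convert to SI units:
  E = 200 GPa = 2 × 10¹¹ Pa
  k = 49.52 MN/m = 4.952 × 10⁷ N/m
Substitute:
  L = (0.000817 × (2 × 10¹¹)) / (4.952 × 10⁷)
  L = 3.3 m
Final answer: L = 3.3 m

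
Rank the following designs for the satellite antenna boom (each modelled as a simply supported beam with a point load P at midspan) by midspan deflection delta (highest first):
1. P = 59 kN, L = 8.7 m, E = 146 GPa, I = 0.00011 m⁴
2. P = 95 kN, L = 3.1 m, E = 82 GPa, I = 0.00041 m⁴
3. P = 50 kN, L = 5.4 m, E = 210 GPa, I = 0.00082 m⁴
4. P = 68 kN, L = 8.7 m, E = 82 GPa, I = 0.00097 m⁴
Model: a simply supported beam with a point load P at midspan, so delta = (P·L^3) / (48·E·I) (SI units).
  Case 1: delta = (59000 × 8.7^3) / (48 × (1.46 × 10¹¹) × 0.00011) = 0.0504 m = 50.4 mm
  Case 2: delta = (95000 × 3.1^3) / (48 × (8.2 × 10¹⁰) × 0.00041) = 0.001754 m = 1.754 mm
  Case 3: delta = (50000 × 5.4^3) / (48 × (2.1 × 10¹¹) × 0.00082) = 0.0009525 m = 0.9525 mm
  Case 4: delta = (68000 × 8.7^3) / (48 × (8.2 × 10¹⁰) × 0.00097) = 0.01173 m = 11.73 mm
Ordering: 50.4 mm (case 1) > 11.73 mm (case 4) > 1.754 mm (case 2) > 0.9525 mm (case 3)
Final answer: 1, 4, 2, 3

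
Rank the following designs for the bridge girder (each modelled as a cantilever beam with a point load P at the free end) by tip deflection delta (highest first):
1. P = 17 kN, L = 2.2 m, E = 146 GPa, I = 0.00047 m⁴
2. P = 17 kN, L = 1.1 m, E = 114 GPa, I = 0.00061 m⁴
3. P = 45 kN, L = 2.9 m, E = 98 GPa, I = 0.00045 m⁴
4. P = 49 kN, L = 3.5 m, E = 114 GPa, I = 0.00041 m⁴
Model: a cantilever beam with a point load P at the free end, so delta = (P·L^3) / (3·E·I) (SI units).
  Case 1: delta = (17000 × 2.2^3) / (3 × (1.46 × 10¹¹) × 0.00047) = 0.0008793 m = 0.8793 mm
  Case 2: delta = (17000 × 1.1^3) / (3 × (1.14 × 10¹¹) × 0.00061) = 0.0001085 m = 0.1085 mm
  Case 3: delta = (45000 × 2.9^3) / (3 × (9.8 × 10¹⁰) × 0.00045) = 0.008296 m = 8.296 mm
  Case 4: delta = (49000 × 3.5^3) / (3 × (1.14 × 10¹¹) × 0.00041) = 0.01498 m = 14.98 mm
Ordering: 14.98 mm (case 4) > 8.296 mm (case 3) > 0.8793 mm (case 1) > 0.1085 mm (case 2)
Final answer: 4, 3, 1, 2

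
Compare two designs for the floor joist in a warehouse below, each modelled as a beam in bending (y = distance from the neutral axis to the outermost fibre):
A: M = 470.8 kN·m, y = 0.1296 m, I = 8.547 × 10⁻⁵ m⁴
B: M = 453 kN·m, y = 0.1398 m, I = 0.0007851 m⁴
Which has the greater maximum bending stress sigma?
Model: a beam in bending (y = distance from the neutral axis to the outermost fibre), so sigma = (M·y) / I (SI units).
  A: sigma = (470800 × 0.1296) / (8.547 × 10⁻⁵) = 7.139 × 10⁸ Pa = 713.9 MPa
  B: sigma = (453000 × 0.1398) / 0.0007851 = 8.066 × 10⁷ Pa = 80.66 MPa
713.9 MPa > 80.66 MPa, so A is larger.
Final answer: A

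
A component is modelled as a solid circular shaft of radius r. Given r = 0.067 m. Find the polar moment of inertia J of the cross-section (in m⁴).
Model: a solid circular shaft of radius r, so J = (π·r^4) / 2.
Substitute:
  J = (π × 0.067^4) / 2
  J = 3.165 × 10⁻⁵ m⁴
Final answer: J = 3.165 × 10⁻⁵ m⁴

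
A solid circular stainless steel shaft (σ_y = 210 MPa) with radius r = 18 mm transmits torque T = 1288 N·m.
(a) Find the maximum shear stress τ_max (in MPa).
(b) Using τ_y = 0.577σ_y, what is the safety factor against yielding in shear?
(a) For a solid circular shaft, τ_max = T·r/J with J = π·r^4/2, i.e. τ_max = 2·T / (π·r^3). Convert r = 18 mm = 0.018 m.
  τ_max = (2 × 1288) / (π × 0.018^3) = 1.406 × 10⁸ Pa = 140.6 MPa
(b) τ_y = 0.577 × 210 = 121.17 MPa
  SF = τ_y/τ_max = 121.17 / 140.6 = 0.8618
Final answer: (a) τ_max = 140.6 MPa, (b) SF = 0.8618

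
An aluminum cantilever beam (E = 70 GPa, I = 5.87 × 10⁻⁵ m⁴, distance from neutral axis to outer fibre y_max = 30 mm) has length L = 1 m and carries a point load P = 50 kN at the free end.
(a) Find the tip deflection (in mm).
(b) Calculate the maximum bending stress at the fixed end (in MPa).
(a) Tip deflection of a cantilever with an end point load: δ = P·L^3 / (3·E·I). Convert P = 50 kN = 50000 N, E = 70 GPa = 7 × 10¹⁰ Pa.
  δ = (50000 × 1^3) / (3 × (7 × 10¹⁰) × (5.87 × 10⁻⁵)) = 0.004056 m = 4.056 mm
(b) Maximum bending moment at the fixed end: M = P·L = 50000 × 1 = 50000 N·m. Convert y_max = 30 mm = 0.03 m.
  σ = M·y_max / I = (50000 × 0.03) / (5.87 × 10⁻⁵) = 2.555 × 10⁷ Pa = 25.55 MPa
Final answer: (a) δ = 4.056 mm, (b) σ = 25.55 MPa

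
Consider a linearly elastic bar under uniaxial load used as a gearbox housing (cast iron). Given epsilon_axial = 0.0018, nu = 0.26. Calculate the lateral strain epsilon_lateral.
Model: a linearly elastic bar under uniaxial load, so epsilon_lateral = -nu·epsilon_axial.
Substitute:
  epsilon_lateral = -(0.26 × 0.0018)
  epsilon_lateral = -0.000468
Final answer: epsilon_lateral = -0.000468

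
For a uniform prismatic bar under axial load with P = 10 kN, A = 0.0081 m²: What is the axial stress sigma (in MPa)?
Model: a uniform prismatic bar under axial load, so sigma = P / A.
Convert to SI units:
  P = 10 kN = 10000 N
Substitute:
  sigma = 10000 / 0.0081
  sigma = 1.235 × 10⁶ Pa
Convert: sigma = 1.235 × 10⁶ Pa = 1.235 MPa
Final answer: sigma = 1.235 MPa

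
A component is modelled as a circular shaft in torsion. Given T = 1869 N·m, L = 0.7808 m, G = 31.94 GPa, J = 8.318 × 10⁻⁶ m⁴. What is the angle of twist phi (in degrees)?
Model: a circular shaft in torsion, so phi = (T·L) / (G·J).
Convert to SI units:
  G = 31.94 GPa = 3.194 × 10¹⁰ Pa
Substitute:
  phi = (1869 × 0.7808) / ((3.194 × 10¹⁰) × (8.318 × 10⁻⁶))
  phi = 0.005493 rad
Convert to degrees: phi = 0.005493 × 180/π = 0.3147°
Final answer: phi = 0.3147°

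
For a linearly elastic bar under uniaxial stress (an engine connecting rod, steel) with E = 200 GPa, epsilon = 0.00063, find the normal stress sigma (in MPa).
Model: a linearly elastic bar under uniaxial stress, so epsilon = sigma / E.
Solve for sigma: sigma = epsilon·E.
Convert to SI units:
  E = 200 GPa = 2 × 10¹¹ Pa
Substitute:
  sigma = 0.00063 × (2 × 10¹¹)
  sigma = 1.26 × 10⁸ Pa
Convert: sigma = 1.26 × 10⁸ Pa = 126 MPa
Final answer: sigma = 126 MPa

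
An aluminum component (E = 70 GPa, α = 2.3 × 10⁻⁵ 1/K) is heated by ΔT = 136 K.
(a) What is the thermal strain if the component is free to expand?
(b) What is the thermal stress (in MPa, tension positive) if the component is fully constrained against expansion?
(a) Free thermal strain ε_th = α·ΔT = (2.3 × 10⁻⁵) × 136 = 0.003128
(b) Fully constrained, the expansion is suppressed, so σ = -E·α·ΔT. Convert E = 70 GPa = 7 × 10¹⁰ Pa.
  σ = -(7 × 10¹⁰) × (2.3 × 10⁻⁵) × 136 = -2.19 × 10⁸ Pa = -219 MPa (compressive)
Final answer: (a) ε_th = 0.003128, (b) σ = -219 MPa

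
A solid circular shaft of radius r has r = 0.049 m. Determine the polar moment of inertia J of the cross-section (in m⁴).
Model: a solid circular shaft of radius r, so J = (π·r^4) / 2.
Substitute:
  J = (π × 0.049^4) / 2
  J = 9.055 × 10⁻⁶ m⁴
Final answer: J = 9.055 × 10⁻⁶ m⁴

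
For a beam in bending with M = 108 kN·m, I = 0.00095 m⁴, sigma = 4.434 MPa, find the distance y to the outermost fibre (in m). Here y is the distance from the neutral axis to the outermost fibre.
Model: a beam in bending, so sigma = (M·y) / I.
Solve for y: y = (sigma·I) / M.
Convert to SI units:
  M = 108 kN·m = 108000 N·m
  sigma = 4.434 MPa = 4.434 × 10⁶ Pa
Substitute:
  y = ((4.434 × 10⁶) × 0.00095) / 108000
  y = 0.039 m
Final answer: y = 0.039 m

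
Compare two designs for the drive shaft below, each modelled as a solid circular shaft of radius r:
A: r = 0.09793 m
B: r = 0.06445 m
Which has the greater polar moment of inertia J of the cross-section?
Model: a solid circular shaft of radius r, so J = (π·r^4) / 2 (SI units).
  A: J = (π × 0.09793^4) / 2 = 0.0001445 m⁴
  B: J = (π × 0.06445^4) / 2 = 2.71 × 10⁻⁵ m⁴
0.0001445 m⁴ > 2.71 × 10⁻⁵ m⁴, so A is larger.
Final answer: A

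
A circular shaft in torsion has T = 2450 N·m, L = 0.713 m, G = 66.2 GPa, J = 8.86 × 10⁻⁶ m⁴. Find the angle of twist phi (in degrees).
Model: a circular shaft in torsion, so phi = (T·L) / (G·J).
Convert to SI units:
  G = 66.2 GPa = 6.62 × 10¹⁰ Pa
Substitute:
  phi = (2450 × 0.713) / ((6.62 × 10¹⁰) × (8.86 × 10⁻⁶))
  phi = 0.002978 rad
Convert to degrees: phi = 0.002978 × 180/π = 0.1706°
Final answer: phi = 0.1706°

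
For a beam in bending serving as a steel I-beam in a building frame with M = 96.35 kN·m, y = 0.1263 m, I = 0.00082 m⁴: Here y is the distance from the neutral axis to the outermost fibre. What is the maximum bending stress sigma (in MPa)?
Model: a beam in bending, so sigma = (M·y) / I.
Convert to SI units:
  M = 96.35 kN·m = 96350 N·m
Substitute:
  sigma = (96350 × 0.1263) / 0.00082
  sigma = 1.484 × 10⁷ Pa
Convert: sigma = 1.484 × 10⁷ Pa = 14.84 MPa
Final answer: sigma = 14.84 MPa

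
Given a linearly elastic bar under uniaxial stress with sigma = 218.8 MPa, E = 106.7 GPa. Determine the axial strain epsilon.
Model: a linearly elastic bar under uniaxial stress, so epsilon = sigma / E.
Convert to SI units:
  sigma = 218.8 MPa = 2.188 × 10⁸ Pa
  E = 106.7 GPa = 1.067 × 10¹¹ Pa
Substitute:
  epsilon = (2.188 × 10⁸) / (1.067 × 10¹¹)
  epsilon = 0.002051
Final answer: epsilon = 0.002051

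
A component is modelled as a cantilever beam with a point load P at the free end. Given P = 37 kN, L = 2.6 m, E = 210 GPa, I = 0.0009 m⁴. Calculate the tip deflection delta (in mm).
Model: a cantilever beam with a point load P at the free end, so delta = (P·L^3) / (3·E·I).
Convert to SI units:
  P = 37 kN = 37000 N
  E = 210 GPa = 2.1 × 10¹¹ Pa
Substitute:
  delta = (37000 × 2.6^3) / (3 × (2.1 × 10¹¹) × 0.0009)
  delta = 0.001147 m
Convert: delta = 0.001147 m = 1.147 mm
Final answer: delta = 1.147 mm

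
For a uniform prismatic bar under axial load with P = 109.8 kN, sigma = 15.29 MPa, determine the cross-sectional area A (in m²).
Model: a uniform prismatic bar under axial load, so sigma = P / A.
Solve for A: A = P / sigma.
Convert to SI units:
  P = 109.8 kN = 109800 N
  sigma = 15.29 MPa = 1.529 × 10⁷ Pa
Substitute:
  A = 109800 / (1.529 × 10⁷)
  A = 0.007181 m²
Final answer: A = 0.007181 m²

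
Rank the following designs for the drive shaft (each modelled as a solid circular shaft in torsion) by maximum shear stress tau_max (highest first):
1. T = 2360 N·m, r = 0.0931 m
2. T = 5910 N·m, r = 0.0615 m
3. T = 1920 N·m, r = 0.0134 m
Model: a solid circular shaft in torsion, so tau_max = (2·T) / (π·r^3) (SI units).
  Case 1: tau_max = (2 × 2360) / (π × 0.0931^3) = 1.862 × 10⁶ Pa = 1.862 MPa
  Case 2: tau_max = (2 × 5910) / (π × 0.0615^3) = 1.617 × 10⁷ Pa = 16.17 MPa
  Case 3: tau_max = (2 × 1920) / (π × 0.0134^3) = 5.08 × 10⁸ Pa = 508 MPa
Ordering: 508 MPa (case 3) > 16.17 MPa (case 2) > 1.862 MPa (case 1)
Final answer: 3, 2, 1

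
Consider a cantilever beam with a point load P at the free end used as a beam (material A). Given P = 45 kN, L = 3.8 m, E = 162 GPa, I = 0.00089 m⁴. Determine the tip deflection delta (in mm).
Model: a cantilever beam with a point load P at the free end, so delta = (P·L^3) / (3·E·I).
Convert to SI units:
  P = 45 kN = 45000 N
  E = 162 GPa = 1.62 × 10¹¹ Pa
Substitute:
  delta = (45000 × 3.8^3) / (3 × (1.62 × 10¹¹) × 0.00089)
  delta = 0.005709 m
Convert: delta = 0.005709 m = 5.709 mm
Final answer: delta = 5.709 mm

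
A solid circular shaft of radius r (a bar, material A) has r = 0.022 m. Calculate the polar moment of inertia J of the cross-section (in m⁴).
Model: a solid circular shaft of radius r, so J = (π·r^4) / 2.
Substitute:
  J = (π × 0.022^4) / 2
  J = 3.68 × 10⁻⁷ m⁴
Final answer: J = 3.68 × 10⁻⁷ m⁴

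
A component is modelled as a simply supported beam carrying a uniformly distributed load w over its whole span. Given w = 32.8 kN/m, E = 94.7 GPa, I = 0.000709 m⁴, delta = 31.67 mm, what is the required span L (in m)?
Model: a simply supported beam carrying a uniformly distributed load w over its whole span, so delta = (5·w·L^4) / (384·E·I).
Solve for L: L = ((384·delta·E·I) / (5·w))^(1/4).
Convert to SI units:
  w = 32.8 kN/m = 32800 N/m
  E = 94.7 GPa = 9.47 × 10¹⁰ Pa
  delta = 31.67 mm = 0.03167 m
Substitute:
  L = ((384 × 0.03167 × (9.47 × 10¹⁰) × 0.000709) / (5 × 32800))^(1/4)
  L = 8.4 m
Final answer: L = 8.4 m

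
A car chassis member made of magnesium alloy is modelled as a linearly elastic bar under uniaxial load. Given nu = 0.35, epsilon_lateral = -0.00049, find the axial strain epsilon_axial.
Model: a linearly elastic bar under uniaxial load, so epsilon_lateral = -nu·epsilon_axial.
Solve for epsilon_axial: epsilon_axial = -epsilon_lateral / nu.
Substitute:
  epsilon_axial = -(-0.00049) / 0.35
  epsilon_axial = 0.0014
Final answer: epsilon_axial = 0.0014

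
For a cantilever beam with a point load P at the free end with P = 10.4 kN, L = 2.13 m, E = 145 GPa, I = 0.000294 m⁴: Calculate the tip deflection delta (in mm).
Model: a cantilever beam with a point load P at the free end, so delta = (P·L^3) / (3·E·I).
Convert to SI units:
  P = 10.4 kN = 10400 N
  E = 145 GPa = 1.45 × 10¹¹ Pa
Substitute:
  delta = (10400 × 2.13^3) / (3 × (1.45 × 10¹¹) × 0.000294)
  delta = 0.0007858 m
Convert: delta = 0.0007858 m = 0.7858 mm
Final answer: delta = 0.7858 mm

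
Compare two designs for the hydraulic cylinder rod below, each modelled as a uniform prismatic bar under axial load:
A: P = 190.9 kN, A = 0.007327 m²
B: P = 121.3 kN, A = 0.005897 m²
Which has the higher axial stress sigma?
Model: a uniform prismatic bar under axial load, so sigma = P / A (SI units).
  A: sigma = 190900 / 0.007327 = 2.605 × 10⁷ Pa = 26.05 MPa
  B: sigma = 121300 / 0.005897 = 2.057 × 10⁷ Pa = 20.57 MPa
26.05 MPa > 20.57 MPa, so A is larger.
Final answer: A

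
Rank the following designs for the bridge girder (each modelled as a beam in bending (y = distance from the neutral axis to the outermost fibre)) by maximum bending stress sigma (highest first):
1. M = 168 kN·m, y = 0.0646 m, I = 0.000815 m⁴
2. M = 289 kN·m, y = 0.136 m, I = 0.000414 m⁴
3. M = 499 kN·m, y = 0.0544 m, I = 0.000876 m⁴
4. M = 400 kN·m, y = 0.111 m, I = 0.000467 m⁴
Model: a beam in bending (y = distance from the neutral axis to the outermost fibre), so sigma = (M·y) / I (SI units).
  Case 1: sigma = (168000 × 0.0646) / 0.000815 = 1.332 × 10⁷ Pa = 13.32 MPa
  Case 2: sigma = (289000 × 0.136) / 0.000414 = 9.494 × 10⁷ Pa = 94.94 MPa
  Case 3: sigma = (499000 × 0.0544) / 0.000876 = 3.099 × 10⁷ Pa = 30.99 MPa
  Case 4: sigma = (400000 × 0.111) / 0.000467 = 9.507 × 10⁷ Pa = 95.07 MPa
Ordering: 95.07 MPa (case 4) > 94.94 MPa (case 2) > 30.99 MPa (case 3) > 13.32 MPa (case 1)
Final answer: 4, 2, 3, 1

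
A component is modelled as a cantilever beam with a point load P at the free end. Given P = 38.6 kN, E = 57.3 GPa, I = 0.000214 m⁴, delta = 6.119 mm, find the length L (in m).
Model: a cantilever beam with a point load P at the free end, so delta = (P·L^3) / (3·E·I).
Solve for L: L = ((3·delta·E·I) / P)^(1/3).
Convert to SI units:
  P = 38.6 kN = 38600 N
  E = 57.3 GPa = 5.73 × 10¹⁰ Pa
  delta = 6.119 mm = 0.006119 m
Substitute:
  L = ((3 × 0.006119 × (5.73 × 10¹⁰) × 0.000214) / 38600)^(1/3)
  L = 1.8 m
Final answer: L = 1.8 m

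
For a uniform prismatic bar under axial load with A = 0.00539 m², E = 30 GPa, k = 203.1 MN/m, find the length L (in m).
Model: a uniform prismatic bar under axial load, so k = (A·E) / L.
Solve for L: L = (A·E) / k.
Convert to SI units:
  E = 30 GPa = 3 × 10¹⁰ Pa
  k = 203.1 MN/m = 2.031 × 10⁸ N/m
Substitute:
  L = (0.00539 × (3 × 10¹⁰)) / (2.031 × 10⁸)
  L = 0.7962 m
Final answer: L = 0.7962 m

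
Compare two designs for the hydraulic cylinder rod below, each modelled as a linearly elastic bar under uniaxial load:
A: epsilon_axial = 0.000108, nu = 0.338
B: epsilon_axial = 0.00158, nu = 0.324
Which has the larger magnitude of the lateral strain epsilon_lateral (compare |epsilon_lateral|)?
Model: a linearly elastic bar under uniaxial load, so epsilon_lateral = -nu·epsilon_axial (SI units).
  A: epsilon_lateral = -(0.338 × 0.000108) = -3.65 × 10⁻⁵
  B: epsilon_lateral = -(0.324 × 0.00158) = -0.0005119
|epsilon_lateral|: A = 3.65 × 10⁻⁵, B = 0.0005119, so B is larger in magnitude.
Final answer: B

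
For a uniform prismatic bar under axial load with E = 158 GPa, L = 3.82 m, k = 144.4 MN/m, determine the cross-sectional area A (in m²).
Model: a uniform prismatic bar under axial load, so k = (A·E) / L.
Solve for A: A = (k·L) / E.
Convert to SI units:
  E = 158 GPa = 1.58 × 10¹¹ Pa
  k = 144.4 MN/m = 1.444 × 10⁸ N/m
Substitute:
  A = ((1.444 × 10⁸) × 3.82) / (1.58 × 10¹¹)
  A = 0.003491 m²
Final answer: A = 0.003491 m²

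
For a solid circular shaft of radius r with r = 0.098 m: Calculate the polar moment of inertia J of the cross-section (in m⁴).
Model: a solid circular shaft of radius r, so J = (π·r^4) / 2.
Substitute:
  J = (π × 0.098^4) / 2
  J = 0.0001449 m⁴
Final answer: J = 0.0001449 m⁴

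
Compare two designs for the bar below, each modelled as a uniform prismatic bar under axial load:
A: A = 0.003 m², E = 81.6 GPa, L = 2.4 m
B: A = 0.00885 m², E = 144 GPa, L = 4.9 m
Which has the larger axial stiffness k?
Model: a uniform prismatic bar under axial load, so k = (A·E) / L (SI units).
  A: k = (0.003 × (8.16 × 10¹⁰)) / 2.4 = 1.02 × 10⁸ N/m = 102 MN/m
  B: k = (0.00885 × (1.44 × 10¹¹)) / 4.9 = 2.601 × 10⁸ N/m = 260.1 MN/m
260.1 MN/m > 102 MN/m, so B is larger.
Final answer: B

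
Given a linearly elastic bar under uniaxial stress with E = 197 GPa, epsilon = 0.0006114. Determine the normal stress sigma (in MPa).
Model: a linearly elastic bar under uniaxial stress, so sigma = E·epsilon.
Convert to SI units:
  E = 197 GPa = 1.97 × 10¹¹ Pa
Substitute:
  sigma = (1.97 × 10¹¹) × 0.0006114
  sigma = 1.204 × 10⁸ Pa
Convert: sigma = 1.204 × 10⁸ Pa = 120.4 MPa
Final answer: sigma = 120.4 MPa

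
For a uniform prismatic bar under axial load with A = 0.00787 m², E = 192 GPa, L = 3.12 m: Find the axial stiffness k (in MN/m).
Model: a uniform prismatic bar under axial load, so k = (A·E) / L.
Convert to SI units:
  E = 192 GPa = 1.92 × 10¹¹ Pa
Substitute:
  k = (0.00787 × (1.92 × 10¹¹)) / 3.12
  k = 4.843 × 10⁸ N/m
Convert: k = 4.843 × 10⁸ N/m = 484.3 MN/m
Final answer: k = 484.3 MN/m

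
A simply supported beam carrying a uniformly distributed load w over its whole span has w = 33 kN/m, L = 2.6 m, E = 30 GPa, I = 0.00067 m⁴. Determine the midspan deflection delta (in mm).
Model: a simply supported beam carrying a uniformly distributed load w over its whole span, so delta = (5·w·L^4) / (384·E·I).
Convert to SI units:
  w = 33 kN/m = 33000 N/m
  E = 30 GPa = 3 × 10¹⁰ Pa
Substitute:
  delta = (5 × 33000 × 2.6^4) / (384 × (3 × 10¹⁰) × 0.00067)
  delta = 0.0009769 m
Convert: delta = 0.0009769 m = 0.9769 mm
Final answer: delta = 0.9769 mm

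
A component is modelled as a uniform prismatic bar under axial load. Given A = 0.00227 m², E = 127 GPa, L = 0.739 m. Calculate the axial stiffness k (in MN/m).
Model: a uniform prismatic bar under axial load, so k = (A·E) / L.
Convert to SI units:
  E = 127 GPa = 1.27 × 10¹¹ Pa
Substitute:
  k = (0.00227 × (1.27 × 10¹¹)) / 0.739
  k = 3.901 × 10⁸ N/m
Convert: k = 3.901 × 10⁸ N/m = 390.1 MN/m
Final answer: k = 390.1 MN/m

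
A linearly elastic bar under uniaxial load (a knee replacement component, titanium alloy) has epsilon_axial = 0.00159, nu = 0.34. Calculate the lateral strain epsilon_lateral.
Model: a linearly elastic bar under uniaxial load, so epsilon_lateral = -nu·epsilon_axial.
Substitute:
  epsilon_lateral = -(0.34 × 0.00159)
  epsilon_lateral = -0.0005406
Final answer: epsilon_lateral = -0.0005406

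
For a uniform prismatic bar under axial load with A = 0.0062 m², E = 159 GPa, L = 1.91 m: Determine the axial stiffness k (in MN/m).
Model: a uniform prismatic bar under axial load, so k = (A·E) / L.
Convert to SI units:
  E = 159 GPa = 1.59 × 10¹¹ Pa
Substitute:
  k = (0.0062 × (1.59 × 10¹¹)) / 1.91
  k = 5.161 × 10⁸ N/m
Convert: k = 5.161 × 10⁸ N/m = 516.1 MN/m
Final answer: k = 516.1 MN/m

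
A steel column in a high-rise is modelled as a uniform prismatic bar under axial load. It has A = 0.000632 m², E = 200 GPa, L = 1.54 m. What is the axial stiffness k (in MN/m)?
Model: a uniform prismatic bar under axial load, so k = (A·E) / L.
Convert to SI units:
  E = 200 GPa = 2 × 10¹¹ Pa
Substitute:
  k = (0.000632 × (2 × 10¹¹)) / 1.54
  k = 8.208 × 10⁷ N/m
Convert: k = 8.208 × 10⁷ N/m = 82.08 MN/m
Final answer: k = 82.08 MN/m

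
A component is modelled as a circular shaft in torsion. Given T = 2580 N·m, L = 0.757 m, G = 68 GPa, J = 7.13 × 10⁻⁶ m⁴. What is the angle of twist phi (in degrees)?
Model: a circular shaft in torsion, so phi = (T·L) / (G·J).
Convert to SI units:
  G = 68 GPa = 6.8 × 10¹⁰ Pa
Substitute:
  phi = (2580 × 0.757) / ((6.8 × 10¹⁰) × (7.13 × 10⁻⁶))
  phi = 0.004028 rad
Convert to degrees: phi = 0.004028 × 180/π = 0.2308°
Final answer: phi = 0.2308°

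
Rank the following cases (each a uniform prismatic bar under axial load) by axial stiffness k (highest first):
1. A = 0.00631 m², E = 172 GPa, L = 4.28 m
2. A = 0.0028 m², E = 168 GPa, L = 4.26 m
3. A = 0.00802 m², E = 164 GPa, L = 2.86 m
Model: a uniform prismatic bar under axial load, so k = (A·E) / L (SI units).
  Case 1: k = (0.00631 × (1.72 × 10¹¹)) / 4.28 = 2.536 × 10⁸ N/m = 253.6 MN/m
  Case 2: k = (0.0028 × (1.68 × 10¹¹)) / 4.26 = 1.104 × 10⁸ N/m = 110.4 MN/m
  Case 3: k = (0.00802 × (1.64 × 10¹¹)) / 2.86 = 4.599 × 10⁸ N/m = 459.9 MN/m
Ordering: 459.9 MN/m (case 3) > 253.6 MN/m (case 1) > 110.4 MN/m (case 2)
Final answer: 3, 1, 2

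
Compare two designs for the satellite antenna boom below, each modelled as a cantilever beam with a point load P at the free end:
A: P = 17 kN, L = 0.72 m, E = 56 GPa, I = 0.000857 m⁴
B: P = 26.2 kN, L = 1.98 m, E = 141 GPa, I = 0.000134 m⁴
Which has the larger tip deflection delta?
Model: a cantilever beam with a point load P at the free end, so delta = (P·L^3) / (3·E·I) (SI units).
  A: delta = (17000 × 0.72^3) / (3 × (5.6 × 10¹⁰) × 0.000857) = 4.407 × 10⁻⁵ m = 0.04407 mm
  B: delta = (26200 × 1.98^3) / (3 × (1.41 × 10¹¹) × 0.000134) = 0.003588 m = 3.588 mm
3.588 mm > 0.04407 mm, so B is larger.
Final answer: B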